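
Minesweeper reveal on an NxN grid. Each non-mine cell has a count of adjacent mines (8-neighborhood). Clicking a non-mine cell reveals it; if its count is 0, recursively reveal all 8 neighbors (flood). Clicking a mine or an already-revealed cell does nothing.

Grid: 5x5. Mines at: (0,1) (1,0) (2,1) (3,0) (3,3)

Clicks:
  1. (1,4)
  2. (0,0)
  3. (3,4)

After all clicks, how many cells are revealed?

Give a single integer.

Click 1 (1,4) count=0: revealed 9 new [(0,2) (0,3) (0,4) (1,2) (1,3) (1,4) (2,2) (2,3) (2,4)] -> total=9
Click 2 (0,0) count=2: revealed 1 new [(0,0)] -> total=10
Click 3 (3,4) count=1: revealed 1 new [(3,4)] -> total=11

Answer: 11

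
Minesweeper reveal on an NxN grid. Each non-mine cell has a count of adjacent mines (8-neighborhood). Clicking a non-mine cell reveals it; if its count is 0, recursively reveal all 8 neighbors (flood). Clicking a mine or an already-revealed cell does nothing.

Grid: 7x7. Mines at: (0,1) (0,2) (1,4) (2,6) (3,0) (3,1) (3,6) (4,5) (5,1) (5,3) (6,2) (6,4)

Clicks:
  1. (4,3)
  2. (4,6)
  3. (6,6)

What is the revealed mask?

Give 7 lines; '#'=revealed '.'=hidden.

Answer: .......
.......
.......
.......
...#..#
.....##
.....##

Derivation:
Click 1 (4,3) count=1: revealed 1 new [(4,3)] -> total=1
Click 2 (4,6) count=2: revealed 1 new [(4,6)] -> total=2
Click 3 (6,6) count=0: revealed 4 new [(5,5) (5,6) (6,5) (6,6)] -> total=6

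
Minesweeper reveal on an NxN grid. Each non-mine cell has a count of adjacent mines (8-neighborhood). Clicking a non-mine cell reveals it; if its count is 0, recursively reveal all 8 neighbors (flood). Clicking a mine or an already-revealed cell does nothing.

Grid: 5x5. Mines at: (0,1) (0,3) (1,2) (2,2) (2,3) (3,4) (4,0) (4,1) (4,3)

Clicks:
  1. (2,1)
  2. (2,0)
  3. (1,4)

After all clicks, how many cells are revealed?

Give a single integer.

Click 1 (2,1) count=2: revealed 1 new [(2,1)] -> total=1
Click 2 (2,0) count=0: revealed 5 new [(1,0) (1,1) (2,0) (3,0) (3,1)] -> total=6
Click 3 (1,4) count=2: revealed 1 new [(1,4)] -> total=7

Answer: 7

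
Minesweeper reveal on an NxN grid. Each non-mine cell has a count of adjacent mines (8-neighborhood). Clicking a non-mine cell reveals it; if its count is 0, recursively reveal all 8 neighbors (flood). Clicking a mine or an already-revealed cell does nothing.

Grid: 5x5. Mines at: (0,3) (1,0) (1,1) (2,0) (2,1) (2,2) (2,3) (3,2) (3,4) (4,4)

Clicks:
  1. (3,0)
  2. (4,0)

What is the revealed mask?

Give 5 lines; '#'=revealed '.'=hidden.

Answer: .....
.....
.....
##...
##...

Derivation:
Click 1 (3,0) count=2: revealed 1 new [(3,0)] -> total=1
Click 2 (4,0) count=0: revealed 3 new [(3,1) (4,0) (4,1)] -> total=4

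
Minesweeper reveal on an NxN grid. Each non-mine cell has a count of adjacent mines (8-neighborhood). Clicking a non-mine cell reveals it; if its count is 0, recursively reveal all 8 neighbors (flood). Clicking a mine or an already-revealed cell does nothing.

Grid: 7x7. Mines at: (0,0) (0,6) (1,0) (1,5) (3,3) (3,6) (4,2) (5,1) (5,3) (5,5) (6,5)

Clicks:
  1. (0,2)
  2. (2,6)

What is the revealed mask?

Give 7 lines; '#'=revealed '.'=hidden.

Click 1 (0,2) count=0: revealed 12 new [(0,1) (0,2) (0,3) (0,4) (1,1) (1,2) (1,3) (1,4) (2,1) (2,2) (2,3) (2,4)] -> total=12
Click 2 (2,6) count=2: revealed 1 new [(2,6)] -> total=13

Answer: .####..
.####..
.####.#
.......
.......
.......
.......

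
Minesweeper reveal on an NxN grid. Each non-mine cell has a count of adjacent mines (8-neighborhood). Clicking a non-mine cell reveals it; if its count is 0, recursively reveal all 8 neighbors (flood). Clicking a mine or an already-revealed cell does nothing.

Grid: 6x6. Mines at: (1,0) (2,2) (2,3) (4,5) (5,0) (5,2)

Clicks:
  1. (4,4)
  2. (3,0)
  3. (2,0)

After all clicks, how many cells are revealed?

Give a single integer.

Answer: 7

Derivation:
Click 1 (4,4) count=1: revealed 1 new [(4,4)] -> total=1
Click 2 (3,0) count=0: revealed 6 new [(2,0) (2,1) (3,0) (3,1) (4,0) (4,1)] -> total=7
Click 3 (2,0) count=1: revealed 0 new [(none)] -> total=7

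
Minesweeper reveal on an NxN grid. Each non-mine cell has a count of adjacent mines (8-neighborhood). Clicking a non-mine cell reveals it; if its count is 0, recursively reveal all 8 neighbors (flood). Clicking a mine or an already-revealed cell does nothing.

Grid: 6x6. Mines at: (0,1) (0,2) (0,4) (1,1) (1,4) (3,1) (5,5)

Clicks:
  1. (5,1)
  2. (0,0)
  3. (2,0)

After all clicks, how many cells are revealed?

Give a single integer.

Answer: 21

Derivation:
Click 1 (5,1) count=0: revealed 19 new [(2,2) (2,3) (2,4) (2,5) (3,2) (3,3) (3,4) (3,5) (4,0) (4,1) (4,2) (4,3) (4,4) (4,5) (5,0) (5,1) (5,2) (5,3) (5,4)] -> total=19
Click 2 (0,0) count=2: revealed 1 new [(0,0)] -> total=20
Click 3 (2,0) count=2: revealed 1 new [(2,0)] -> total=21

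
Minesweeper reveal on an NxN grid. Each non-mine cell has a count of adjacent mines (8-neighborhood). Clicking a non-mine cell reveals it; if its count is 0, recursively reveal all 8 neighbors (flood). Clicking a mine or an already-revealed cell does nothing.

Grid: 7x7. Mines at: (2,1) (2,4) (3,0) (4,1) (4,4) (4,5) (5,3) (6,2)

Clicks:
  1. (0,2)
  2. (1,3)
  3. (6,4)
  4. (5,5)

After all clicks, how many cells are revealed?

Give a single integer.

Answer: 20

Derivation:
Click 1 (0,2) count=0: revealed 18 new [(0,0) (0,1) (0,2) (0,3) (0,4) (0,5) (0,6) (1,0) (1,1) (1,2) (1,3) (1,4) (1,5) (1,6) (2,5) (2,6) (3,5) (3,6)] -> total=18
Click 2 (1,3) count=1: revealed 0 new [(none)] -> total=18
Click 3 (6,4) count=1: revealed 1 new [(6,4)] -> total=19
Click 4 (5,5) count=2: revealed 1 new [(5,5)] -> total=20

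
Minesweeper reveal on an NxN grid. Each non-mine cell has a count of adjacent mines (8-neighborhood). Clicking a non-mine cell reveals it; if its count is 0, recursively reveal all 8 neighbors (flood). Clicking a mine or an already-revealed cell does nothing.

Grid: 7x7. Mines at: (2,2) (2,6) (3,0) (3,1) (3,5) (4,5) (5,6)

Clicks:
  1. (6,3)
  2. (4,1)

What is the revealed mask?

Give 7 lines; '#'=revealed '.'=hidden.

Click 1 (6,3) count=0: revealed 20 new [(3,2) (3,3) (3,4) (4,0) (4,1) (4,2) (4,3) (4,4) (5,0) (5,1) (5,2) (5,3) (5,4) (5,5) (6,0) (6,1) (6,2) (6,3) (6,4) (6,5)] -> total=20
Click 2 (4,1) count=2: revealed 0 new [(none)] -> total=20

Answer: .......
.......
.......
..###..
#####..
######.
######.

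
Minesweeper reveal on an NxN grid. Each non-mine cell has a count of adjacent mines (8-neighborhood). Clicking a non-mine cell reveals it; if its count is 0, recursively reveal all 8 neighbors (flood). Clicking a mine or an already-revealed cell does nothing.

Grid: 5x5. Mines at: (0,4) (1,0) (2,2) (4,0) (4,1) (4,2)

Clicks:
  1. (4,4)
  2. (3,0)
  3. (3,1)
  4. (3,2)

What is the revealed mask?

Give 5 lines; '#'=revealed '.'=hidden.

Answer: .....
...##
...##
#####
...##

Derivation:
Click 1 (4,4) count=0: revealed 8 new [(1,3) (1,4) (2,3) (2,4) (3,3) (3,4) (4,3) (4,4)] -> total=8
Click 2 (3,0) count=2: revealed 1 new [(3,0)] -> total=9
Click 3 (3,1) count=4: revealed 1 new [(3,1)] -> total=10
Click 4 (3,2) count=3: revealed 1 new [(3,2)] -> total=11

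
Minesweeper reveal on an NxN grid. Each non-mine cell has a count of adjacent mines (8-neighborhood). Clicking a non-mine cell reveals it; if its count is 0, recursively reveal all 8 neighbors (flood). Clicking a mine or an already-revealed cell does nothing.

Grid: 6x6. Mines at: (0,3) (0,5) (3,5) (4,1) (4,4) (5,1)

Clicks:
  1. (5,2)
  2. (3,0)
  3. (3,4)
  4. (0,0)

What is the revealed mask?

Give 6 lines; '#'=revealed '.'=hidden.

Answer: ###...
#####.
#####.
#####.
......
..#...

Derivation:
Click 1 (5,2) count=2: revealed 1 new [(5,2)] -> total=1
Click 2 (3,0) count=1: revealed 1 new [(3,0)] -> total=2
Click 3 (3,4) count=2: revealed 1 new [(3,4)] -> total=3
Click 4 (0,0) count=0: revealed 16 new [(0,0) (0,1) (0,2) (1,0) (1,1) (1,2) (1,3) (1,4) (2,0) (2,1) (2,2) (2,3) (2,4) (3,1) (3,2) (3,3)] -> total=19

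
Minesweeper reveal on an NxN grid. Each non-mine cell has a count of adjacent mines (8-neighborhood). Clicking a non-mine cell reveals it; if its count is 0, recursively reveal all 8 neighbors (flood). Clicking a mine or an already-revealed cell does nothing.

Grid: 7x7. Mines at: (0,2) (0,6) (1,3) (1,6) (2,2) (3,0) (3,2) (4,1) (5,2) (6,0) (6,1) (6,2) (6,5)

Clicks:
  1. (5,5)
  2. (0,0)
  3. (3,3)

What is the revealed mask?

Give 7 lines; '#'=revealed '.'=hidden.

Answer: ##.....
##.....
##.....
...#...
.......
.....#.
.......

Derivation:
Click 1 (5,5) count=1: revealed 1 new [(5,5)] -> total=1
Click 2 (0,0) count=0: revealed 6 new [(0,0) (0,1) (1,0) (1,1) (2,0) (2,1)] -> total=7
Click 3 (3,3) count=2: revealed 1 new [(3,3)] -> total=8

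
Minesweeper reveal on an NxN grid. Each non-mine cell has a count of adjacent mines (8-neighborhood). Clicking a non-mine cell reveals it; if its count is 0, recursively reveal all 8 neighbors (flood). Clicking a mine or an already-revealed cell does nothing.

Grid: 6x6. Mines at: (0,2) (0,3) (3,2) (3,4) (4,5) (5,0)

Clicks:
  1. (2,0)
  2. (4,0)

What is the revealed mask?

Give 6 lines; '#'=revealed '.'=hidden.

Click 1 (2,0) count=0: revealed 10 new [(0,0) (0,1) (1,0) (1,1) (2,0) (2,1) (3,0) (3,1) (4,0) (4,1)] -> total=10
Click 2 (4,0) count=1: revealed 0 new [(none)] -> total=10

Answer: ##....
##....
##....
##....
##....
......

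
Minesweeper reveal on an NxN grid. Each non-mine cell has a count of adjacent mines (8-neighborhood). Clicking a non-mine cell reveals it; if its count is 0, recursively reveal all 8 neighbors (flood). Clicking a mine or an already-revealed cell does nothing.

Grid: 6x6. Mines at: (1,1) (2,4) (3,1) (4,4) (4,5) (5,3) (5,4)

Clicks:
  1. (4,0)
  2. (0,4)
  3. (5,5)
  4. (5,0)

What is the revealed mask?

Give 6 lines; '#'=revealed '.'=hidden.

Answer: ..####
..####
......
......
###...
###..#

Derivation:
Click 1 (4,0) count=1: revealed 1 new [(4,0)] -> total=1
Click 2 (0,4) count=0: revealed 8 new [(0,2) (0,3) (0,4) (0,5) (1,2) (1,3) (1,4) (1,5)] -> total=9
Click 3 (5,5) count=3: revealed 1 new [(5,5)] -> total=10
Click 4 (5,0) count=0: revealed 5 new [(4,1) (4,2) (5,0) (5,1) (5,2)] -> total=15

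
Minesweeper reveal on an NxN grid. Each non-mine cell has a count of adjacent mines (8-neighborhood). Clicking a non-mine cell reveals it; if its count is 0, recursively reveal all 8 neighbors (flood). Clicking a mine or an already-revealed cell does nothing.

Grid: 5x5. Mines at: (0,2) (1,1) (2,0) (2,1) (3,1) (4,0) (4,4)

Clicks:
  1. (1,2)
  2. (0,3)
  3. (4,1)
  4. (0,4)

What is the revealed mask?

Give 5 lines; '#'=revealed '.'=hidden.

Answer: ...##
..###
..###
..###
.#...

Derivation:
Click 1 (1,2) count=3: revealed 1 new [(1,2)] -> total=1
Click 2 (0,3) count=1: revealed 1 new [(0,3)] -> total=2
Click 3 (4,1) count=2: revealed 1 new [(4,1)] -> total=3
Click 4 (0,4) count=0: revealed 9 new [(0,4) (1,3) (1,4) (2,2) (2,3) (2,4) (3,2) (3,3) (3,4)] -> total=12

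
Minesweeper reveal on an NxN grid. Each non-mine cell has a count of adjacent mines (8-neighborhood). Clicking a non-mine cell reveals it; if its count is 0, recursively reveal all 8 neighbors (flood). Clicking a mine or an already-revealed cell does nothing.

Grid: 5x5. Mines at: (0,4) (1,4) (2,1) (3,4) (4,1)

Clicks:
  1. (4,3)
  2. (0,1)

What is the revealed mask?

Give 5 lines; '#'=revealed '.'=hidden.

Click 1 (4,3) count=1: revealed 1 new [(4,3)] -> total=1
Click 2 (0,1) count=0: revealed 8 new [(0,0) (0,1) (0,2) (0,3) (1,0) (1,1) (1,2) (1,3)] -> total=9

Answer: ####.
####.
.....
.....
...#.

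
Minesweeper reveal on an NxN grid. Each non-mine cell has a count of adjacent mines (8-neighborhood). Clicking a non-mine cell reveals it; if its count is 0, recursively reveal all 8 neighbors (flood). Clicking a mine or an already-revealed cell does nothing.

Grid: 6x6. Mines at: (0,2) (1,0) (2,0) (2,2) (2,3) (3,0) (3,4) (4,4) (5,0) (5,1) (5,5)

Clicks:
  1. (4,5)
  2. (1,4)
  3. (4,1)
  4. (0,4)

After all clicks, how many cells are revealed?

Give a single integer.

Click 1 (4,5) count=3: revealed 1 new [(4,5)] -> total=1
Click 2 (1,4) count=1: revealed 1 new [(1,4)] -> total=2
Click 3 (4,1) count=3: revealed 1 new [(4,1)] -> total=3
Click 4 (0,4) count=0: revealed 7 new [(0,3) (0,4) (0,5) (1,3) (1,5) (2,4) (2,5)] -> total=10

Answer: 10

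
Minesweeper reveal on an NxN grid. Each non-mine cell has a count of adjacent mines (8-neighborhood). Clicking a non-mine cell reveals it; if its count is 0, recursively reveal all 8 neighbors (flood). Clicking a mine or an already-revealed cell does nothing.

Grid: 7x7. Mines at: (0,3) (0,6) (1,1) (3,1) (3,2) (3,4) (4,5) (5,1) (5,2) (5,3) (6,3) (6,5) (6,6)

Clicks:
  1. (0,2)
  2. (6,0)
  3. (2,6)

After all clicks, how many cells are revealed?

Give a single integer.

Click 1 (0,2) count=2: revealed 1 new [(0,2)] -> total=1
Click 2 (6,0) count=1: revealed 1 new [(6,0)] -> total=2
Click 3 (2,6) count=0: revealed 6 new [(1,5) (1,6) (2,5) (2,6) (3,5) (3,6)] -> total=8

Answer: 8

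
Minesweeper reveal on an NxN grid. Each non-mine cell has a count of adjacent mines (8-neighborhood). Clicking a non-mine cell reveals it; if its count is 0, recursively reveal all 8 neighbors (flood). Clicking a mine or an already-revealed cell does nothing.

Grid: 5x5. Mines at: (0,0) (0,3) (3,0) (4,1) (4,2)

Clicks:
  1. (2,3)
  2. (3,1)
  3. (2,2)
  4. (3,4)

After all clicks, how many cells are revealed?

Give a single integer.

Answer: 14

Derivation:
Click 1 (2,3) count=0: revealed 14 new [(1,1) (1,2) (1,3) (1,4) (2,1) (2,2) (2,3) (2,4) (3,1) (3,2) (3,3) (3,4) (4,3) (4,4)] -> total=14
Click 2 (3,1) count=3: revealed 0 new [(none)] -> total=14
Click 3 (2,2) count=0: revealed 0 new [(none)] -> total=14
Click 4 (3,4) count=0: revealed 0 new [(none)] -> total=14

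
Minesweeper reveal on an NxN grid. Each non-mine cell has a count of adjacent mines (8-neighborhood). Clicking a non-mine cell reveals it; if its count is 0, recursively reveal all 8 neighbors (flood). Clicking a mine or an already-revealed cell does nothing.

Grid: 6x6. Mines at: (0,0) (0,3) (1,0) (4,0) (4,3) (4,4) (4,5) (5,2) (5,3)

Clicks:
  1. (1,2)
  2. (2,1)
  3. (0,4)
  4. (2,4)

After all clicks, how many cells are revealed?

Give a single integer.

Answer: 17

Derivation:
Click 1 (1,2) count=1: revealed 1 new [(1,2)] -> total=1
Click 2 (2,1) count=1: revealed 1 new [(2,1)] -> total=2
Click 3 (0,4) count=1: revealed 1 new [(0,4)] -> total=3
Click 4 (2,4) count=0: revealed 14 new [(0,5) (1,1) (1,3) (1,4) (1,5) (2,2) (2,3) (2,4) (2,5) (3,1) (3,2) (3,3) (3,4) (3,5)] -> total=17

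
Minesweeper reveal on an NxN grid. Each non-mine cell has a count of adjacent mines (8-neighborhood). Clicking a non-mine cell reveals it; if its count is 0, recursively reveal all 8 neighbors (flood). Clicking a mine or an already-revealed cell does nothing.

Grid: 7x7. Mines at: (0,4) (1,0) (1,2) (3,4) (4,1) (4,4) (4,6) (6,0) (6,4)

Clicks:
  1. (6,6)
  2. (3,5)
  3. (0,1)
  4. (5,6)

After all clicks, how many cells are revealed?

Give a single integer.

Answer: 6

Derivation:
Click 1 (6,6) count=0: revealed 4 new [(5,5) (5,6) (6,5) (6,6)] -> total=4
Click 2 (3,5) count=3: revealed 1 new [(3,5)] -> total=5
Click 3 (0,1) count=2: revealed 1 new [(0,1)] -> total=6
Click 4 (5,6) count=1: revealed 0 new [(none)] -> total=6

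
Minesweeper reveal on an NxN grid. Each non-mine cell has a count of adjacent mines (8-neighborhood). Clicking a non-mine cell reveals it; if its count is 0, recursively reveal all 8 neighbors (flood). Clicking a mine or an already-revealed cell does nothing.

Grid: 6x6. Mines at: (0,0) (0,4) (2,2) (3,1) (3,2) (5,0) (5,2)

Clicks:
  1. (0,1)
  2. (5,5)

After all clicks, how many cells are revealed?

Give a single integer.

Click 1 (0,1) count=1: revealed 1 new [(0,1)] -> total=1
Click 2 (5,5) count=0: revealed 15 new [(1,3) (1,4) (1,5) (2,3) (2,4) (2,5) (3,3) (3,4) (3,5) (4,3) (4,4) (4,5) (5,3) (5,4) (5,5)] -> total=16

Answer: 16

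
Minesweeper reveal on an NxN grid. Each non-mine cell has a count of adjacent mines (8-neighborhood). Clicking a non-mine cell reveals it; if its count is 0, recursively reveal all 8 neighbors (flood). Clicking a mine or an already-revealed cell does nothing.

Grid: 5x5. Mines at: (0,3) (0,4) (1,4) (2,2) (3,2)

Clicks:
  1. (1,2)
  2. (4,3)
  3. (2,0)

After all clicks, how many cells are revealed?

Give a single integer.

Click 1 (1,2) count=2: revealed 1 new [(1,2)] -> total=1
Click 2 (4,3) count=1: revealed 1 new [(4,3)] -> total=2
Click 3 (2,0) count=0: revealed 11 new [(0,0) (0,1) (0,2) (1,0) (1,1) (2,0) (2,1) (3,0) (3,1) (4,0) (4,1)] -> total=13

Answer: 13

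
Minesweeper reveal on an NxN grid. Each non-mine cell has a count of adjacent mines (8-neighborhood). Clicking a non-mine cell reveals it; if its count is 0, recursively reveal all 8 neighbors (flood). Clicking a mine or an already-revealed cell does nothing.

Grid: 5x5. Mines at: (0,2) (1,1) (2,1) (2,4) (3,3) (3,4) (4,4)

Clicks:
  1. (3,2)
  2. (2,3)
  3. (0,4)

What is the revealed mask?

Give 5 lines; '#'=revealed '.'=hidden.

Click 1 (3,2) count=2: revealed 1 new [(3,2)] -> total=1
Click 2 (2,3) count=3: revealed 1 new [(2,3)] -> total=2
Click 3 (0,4) count=0: revealed 4 new [(0,3) (0,4) (1,3) (1,4)] -> total=6

Answer: ...##
...##
...#.
..#..
.....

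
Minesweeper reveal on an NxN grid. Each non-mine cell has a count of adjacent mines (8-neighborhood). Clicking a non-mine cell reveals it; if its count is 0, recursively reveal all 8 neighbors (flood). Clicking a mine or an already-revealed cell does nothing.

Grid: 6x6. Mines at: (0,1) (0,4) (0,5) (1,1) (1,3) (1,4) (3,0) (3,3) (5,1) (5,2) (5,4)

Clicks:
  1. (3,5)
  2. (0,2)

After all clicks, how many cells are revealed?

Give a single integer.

Answer: 7

Derivation:
Click 1 (3,5) count=0: revealed 6 new [(2,4) (2,5) (3,4) (3,5) (4,4) (4,5)] -> total=6
Click 2 (0,2) count=3: revealed 1 new [(0,2)] -> total=7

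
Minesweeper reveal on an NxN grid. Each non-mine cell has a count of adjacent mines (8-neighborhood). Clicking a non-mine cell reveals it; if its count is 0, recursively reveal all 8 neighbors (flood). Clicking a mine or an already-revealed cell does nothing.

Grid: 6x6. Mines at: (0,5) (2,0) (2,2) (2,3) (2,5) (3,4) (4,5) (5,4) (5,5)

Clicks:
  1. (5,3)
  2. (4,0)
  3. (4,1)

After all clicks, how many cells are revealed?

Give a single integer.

Answer: 12

Derivation:
Click 1 (5,3) count=1: revealed 1 new [(5,3)] -> total=1
Click 2 (4,0) count=0: revealed 11 new [(3,0) (3,1) (3,2) (3,3) (4,0) (4,1) (4,2) (4,3) (5,0) (5,1) (5,2)] -> total=12
Click 3 (4,1) count=0: revealed 0 new [(none)] -> total=12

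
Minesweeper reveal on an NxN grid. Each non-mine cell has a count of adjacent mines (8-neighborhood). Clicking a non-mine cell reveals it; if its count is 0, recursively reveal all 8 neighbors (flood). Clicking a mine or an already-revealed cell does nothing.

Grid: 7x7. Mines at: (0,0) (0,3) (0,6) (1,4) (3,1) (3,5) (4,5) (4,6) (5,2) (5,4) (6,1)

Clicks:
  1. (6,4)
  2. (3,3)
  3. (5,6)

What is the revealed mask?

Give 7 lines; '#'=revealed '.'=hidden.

Answer: .......
.......
..###..
..###..
..###..
......#
....#..

Derivation:
Click 1 (6,4) count=1: revealed 1 new [(6,4)] -> total=1
Click 2 (3,3) count=0: revealed 9 new [(2,2) (2,3) (2,4) (3,2) (3,3) (3,4) (4,2) (4,3) (4,4)] -> total=10
Click 3 (5,6) count=2: revealed 1 new [(5,6)] -> total=11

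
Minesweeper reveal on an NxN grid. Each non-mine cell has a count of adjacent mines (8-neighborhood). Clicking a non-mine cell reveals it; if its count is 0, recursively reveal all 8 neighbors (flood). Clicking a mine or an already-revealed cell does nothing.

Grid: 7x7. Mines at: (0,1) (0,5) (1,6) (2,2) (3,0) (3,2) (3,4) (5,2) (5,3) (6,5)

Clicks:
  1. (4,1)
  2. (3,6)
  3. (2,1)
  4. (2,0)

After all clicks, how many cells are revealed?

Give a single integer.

Answer: 11

Derivation:
Click 1 (4,1) count=3: revealed 1 new [(4,1)] -> total=1
Click 2 (3,6) count=0: revealed 8 new [(2,5) (2,6) (3,5) (3,6) (4,5) (4,6) (5,5) (5,6)] -> total=9
Click 3 (2,1) count=3: revealed 1 new [(2,1)] -> total=10
Click 4 (2,0) count=1: revealed 1 new [(2,0)] -> total=11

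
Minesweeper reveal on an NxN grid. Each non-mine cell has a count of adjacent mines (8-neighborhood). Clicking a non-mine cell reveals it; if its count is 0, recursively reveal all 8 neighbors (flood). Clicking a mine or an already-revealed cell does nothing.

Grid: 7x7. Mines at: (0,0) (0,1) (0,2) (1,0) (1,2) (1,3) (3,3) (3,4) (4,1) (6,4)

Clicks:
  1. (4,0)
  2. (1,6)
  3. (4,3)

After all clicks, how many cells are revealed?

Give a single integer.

Answer: 19

Derivation:
Click 1 (4,0) count=1: revealed 1 new [(4,0)] -> total=1
Click 2 (1,6) count=0: revealed 17 new [(0,4) (0,5) (0,6) (1,4) (1,5) (1,6) (2,4) (2,5) (2,6) (3,5) (3,6) (4,5) (4,6) (5,5) (5,6) (6,5) (6,6)] -> total=18
Click 3 (4,3) count=2: revealed 1 new [(4,3)] -> total=19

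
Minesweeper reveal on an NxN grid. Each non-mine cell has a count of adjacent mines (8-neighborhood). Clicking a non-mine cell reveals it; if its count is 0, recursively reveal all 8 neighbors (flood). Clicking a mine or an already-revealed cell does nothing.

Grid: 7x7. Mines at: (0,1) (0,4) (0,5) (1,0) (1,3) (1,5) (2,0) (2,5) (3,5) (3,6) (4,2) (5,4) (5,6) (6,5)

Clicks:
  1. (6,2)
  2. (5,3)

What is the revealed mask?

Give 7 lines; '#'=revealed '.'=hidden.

Answer: .......
.......
.......
##.....
##.....
####...
####...

Derivation:
Click 1 (6,2) count=0: revealed 12 new [(3,0) (3,1) (4,0) (4,1) (5,0) (5,1) (5,2) (5,3) (6,0) (6,1) (6,2) (6,3)] -> total=12
Click 2 (5,3) count=2: revealed 0 new [(none)] -> total=12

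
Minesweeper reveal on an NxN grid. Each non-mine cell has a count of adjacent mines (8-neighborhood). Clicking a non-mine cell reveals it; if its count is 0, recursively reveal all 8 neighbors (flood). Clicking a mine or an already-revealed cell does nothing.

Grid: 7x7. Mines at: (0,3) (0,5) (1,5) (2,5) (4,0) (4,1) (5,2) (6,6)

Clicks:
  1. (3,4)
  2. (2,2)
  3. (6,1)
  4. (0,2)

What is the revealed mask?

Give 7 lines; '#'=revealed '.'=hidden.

Click 1 (3,4) count=1: revealed 1 new [(3,4)] -> total=1
Click 2 (2,2) count=0: revealed 31 new [(0,0) (0,1) (0,2) (1,0) (1,1) (1,2) (1,3) (1,4) (2,0) (2,1) (2,2) (2,3) (2,4) (3,0) (3,1) (3,2) (3,3) (3,5) (3,6) (4,2) (4,3) (4,4) (4,5) (4,6) (5,3) (5,4) (5,5) (5,6) (6,3) (6,4) (6,5)] -> total=32
Click 3 (6,1) count=1: revealed 1 new [(6,1)] -> total=33
Click 4 (0,2) count=1: revealed 0 new [(none)] -> total=33

Answer: ###....
#####..
#####..
#######
..#####
...####
.#.###.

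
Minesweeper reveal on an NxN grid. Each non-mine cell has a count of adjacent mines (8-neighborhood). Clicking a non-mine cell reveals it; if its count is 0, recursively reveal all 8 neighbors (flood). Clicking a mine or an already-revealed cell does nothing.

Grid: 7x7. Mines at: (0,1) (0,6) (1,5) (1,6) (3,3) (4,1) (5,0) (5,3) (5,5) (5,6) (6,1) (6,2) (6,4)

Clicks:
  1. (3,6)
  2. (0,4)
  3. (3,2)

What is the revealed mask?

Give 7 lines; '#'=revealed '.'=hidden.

Click 1 (3,6) count=0: revealed 9 new [(2,4) (2,5) (2,6) (3,4) (3,5) (3,6) (4,4) (4,5) (4,6)] -> total=9
Click 2 (0,4) count=1: revealed 1 new [(0,4)] -> total=10
Click 3 (3,2) count=2: revealed 1 new [(3,2)] -> total=11

Answer: ....#..
.......
....###
..#.###
....###
.......
.......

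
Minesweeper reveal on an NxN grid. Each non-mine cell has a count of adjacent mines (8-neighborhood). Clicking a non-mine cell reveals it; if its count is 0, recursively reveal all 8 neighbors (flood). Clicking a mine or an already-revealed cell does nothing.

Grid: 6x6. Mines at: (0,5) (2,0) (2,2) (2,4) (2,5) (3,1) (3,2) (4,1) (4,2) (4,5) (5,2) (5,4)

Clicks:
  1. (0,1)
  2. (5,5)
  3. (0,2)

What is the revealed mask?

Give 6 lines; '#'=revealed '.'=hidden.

Click 1 (0,1) count=0: revealed 10 new [(0,0) (0,1) (0,2) (0,3) (0,4) (1,0) (1,1) (1,2) (1,3) (1,4)] -> total=10
Click 2 (5,5) count=2: revealed 1 new [(5,5)] -> total=11
Click 3 (0,2) count=0: revealed 0 new [(none)] -> total=11

Answer: #####.
#####.
......
......
......
.....#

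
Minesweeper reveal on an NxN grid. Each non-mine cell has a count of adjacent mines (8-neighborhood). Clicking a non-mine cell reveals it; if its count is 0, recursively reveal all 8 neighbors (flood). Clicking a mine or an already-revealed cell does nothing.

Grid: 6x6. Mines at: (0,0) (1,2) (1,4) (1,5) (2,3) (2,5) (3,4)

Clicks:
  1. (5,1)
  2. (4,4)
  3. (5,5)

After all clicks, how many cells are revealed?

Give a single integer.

Click 1 (5,1) count=0: revealed 21 new [(1,0) (1,1) (2,0) (2,1) (2,2) (3,0) (3,1) (3,2) (3,3) (4,0) (4,1) (4,2) (4,3) (4,4) (4,5) (5,0) (5,1) (5,2) (5,3) (5,4) (5,5)] -> total=21
Click 2 (4,4) count=1: revealed 0 new [(none)] -> total=21
Click 3 (5,5) count=0: revealed 0 new [(none)] -> total=21

Answer: 21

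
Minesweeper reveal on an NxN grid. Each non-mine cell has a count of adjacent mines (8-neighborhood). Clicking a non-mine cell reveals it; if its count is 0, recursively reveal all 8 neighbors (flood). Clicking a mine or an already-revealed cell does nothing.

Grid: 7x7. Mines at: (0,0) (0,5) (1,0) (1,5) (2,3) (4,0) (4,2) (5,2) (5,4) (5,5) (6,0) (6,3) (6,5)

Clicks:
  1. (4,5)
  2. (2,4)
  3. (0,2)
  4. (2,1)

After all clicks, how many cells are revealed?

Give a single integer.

Click 1 (4,5) count=2: revealed 1 new [(4,5)] -> total=1
Click 2 (2,4) count=2: revealed 1 new [(2,4)] -> total=2
Click 3 (0,2) count=0: revealed 8 new [(0,1) (0,2) (0,3) (0,4) (1,1) (1,2) (1,3) (1,4)] -> total=10
Click 4 (2,1) count=1: revealed 1 new [(2,1)] -> total=11

Answer: 11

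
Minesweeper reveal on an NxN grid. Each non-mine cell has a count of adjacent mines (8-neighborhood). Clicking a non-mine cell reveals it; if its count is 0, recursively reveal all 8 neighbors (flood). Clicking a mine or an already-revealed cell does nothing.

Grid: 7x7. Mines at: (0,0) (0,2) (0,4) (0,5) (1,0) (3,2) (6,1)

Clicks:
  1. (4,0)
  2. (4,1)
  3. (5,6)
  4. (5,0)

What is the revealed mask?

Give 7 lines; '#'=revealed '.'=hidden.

Click 1 (4,0) count=0: revealed 8 new [(2,0) (2,1) (3,0) (3,1) (4,0) (4,1) (5,0) (5,1)] -> total=8
Click 2 (4,1) count=1: revealed 0 new [(none)] -> total=8
Click 3 (5,6) count=0: revealed 27 new [(1,3) (1,4) (1,5) (1,6) (2,3) (2,4) (2,5) (2,6) (3,3) (3,4) (3,5) (3,6) (4,2) (4,3) (4,4) (4,5) (4,6) (5,2) (5,3) (5,4) (5,5) (5,6) (6,2) (6,3) (6,4) (6,5) (6,6)] -> total=35
Click 4 (5,0) count=1: revealed 0 new [(none)] -> total=35

Answer: .......
...####
##.####
##.####
#######
#######
..#####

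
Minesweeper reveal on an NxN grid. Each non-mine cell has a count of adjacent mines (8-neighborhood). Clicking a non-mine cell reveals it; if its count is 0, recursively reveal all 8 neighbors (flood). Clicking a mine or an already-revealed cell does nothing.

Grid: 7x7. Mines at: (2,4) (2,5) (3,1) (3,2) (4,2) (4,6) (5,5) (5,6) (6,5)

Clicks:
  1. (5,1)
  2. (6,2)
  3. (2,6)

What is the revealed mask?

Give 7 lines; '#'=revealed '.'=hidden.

Answer: .......
.......
......#
.......
##.....
#####..
#####..

Derivation:
Click 1 (5,1) count=1: revealed 1 new [(5,1)] -> total=1
Click 2 (6,2) count=0: revealed 11 new [(4,0) (4,1) (5,0) (5,2) (5,3) (5,4) (6,0) (6,1) (6,2) (6,3) (6,4)] -> total=12
Click 3 (2,6) count=1: revealed 1 new [(2,6)] -> total=13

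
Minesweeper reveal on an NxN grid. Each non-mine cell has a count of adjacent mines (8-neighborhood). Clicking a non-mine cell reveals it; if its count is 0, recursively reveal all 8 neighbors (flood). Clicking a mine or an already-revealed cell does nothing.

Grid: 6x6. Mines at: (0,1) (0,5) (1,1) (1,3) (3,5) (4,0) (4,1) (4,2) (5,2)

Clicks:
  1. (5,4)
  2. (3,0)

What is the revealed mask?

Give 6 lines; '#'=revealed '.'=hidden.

Answer: ......
......
......
#.....
...###
...###

Derivation:
Click 1 (5,4) count=0: revealed 6 new [(4,3) (4,4) (4,5) (5,3) (5,4) (5,5)] -> total=6
Click 2 (3,0) count=2: revealed 1 new [(3,0)] -> total=7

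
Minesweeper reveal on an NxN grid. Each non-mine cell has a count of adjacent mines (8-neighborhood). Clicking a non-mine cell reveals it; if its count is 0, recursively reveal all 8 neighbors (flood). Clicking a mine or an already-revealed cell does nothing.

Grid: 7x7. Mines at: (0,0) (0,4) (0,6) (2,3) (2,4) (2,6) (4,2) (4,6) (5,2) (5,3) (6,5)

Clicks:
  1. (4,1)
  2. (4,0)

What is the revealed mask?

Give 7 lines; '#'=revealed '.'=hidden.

Click 1 (4,1) count=2: revealed 1 new [(4,1)] -> total=1
Click 2 (4,0) count=0: revealed 14 new [(1,0) (1,1) (1,2) (2,0) (2,1) (2,2) (3,0) (3,1) (3,2) (4,0) (5,0) (5,1) (6,0) (6,1)] -> total=15

Answer: .......
###....
###....
###....
##.....
##.....
##.....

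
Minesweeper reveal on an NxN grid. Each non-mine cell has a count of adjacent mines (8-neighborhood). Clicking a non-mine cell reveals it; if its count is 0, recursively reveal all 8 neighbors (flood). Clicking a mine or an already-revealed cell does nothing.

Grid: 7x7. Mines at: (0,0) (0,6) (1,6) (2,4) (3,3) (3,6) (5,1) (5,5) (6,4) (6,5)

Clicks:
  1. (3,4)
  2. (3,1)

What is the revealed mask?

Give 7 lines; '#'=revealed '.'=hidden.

Click 1 (3,4) count=2: revealed 1 new [(3,4)] -> total=1
Click 2 (3,1) count=0: revealed 21 new [(0,1) (0,2) (0,3) (0,4) (0,5) (1,0) (1,1) (1,2) (1,3) (1,4) (1,5) (2,0) (2,1) (2,2) (2,3) (3,0) (3,1) (3,2) (4,0) (4,1) (4,2)] -> total=22

Answer: .#####.
######.
####...
###.#..
###....
.......
.......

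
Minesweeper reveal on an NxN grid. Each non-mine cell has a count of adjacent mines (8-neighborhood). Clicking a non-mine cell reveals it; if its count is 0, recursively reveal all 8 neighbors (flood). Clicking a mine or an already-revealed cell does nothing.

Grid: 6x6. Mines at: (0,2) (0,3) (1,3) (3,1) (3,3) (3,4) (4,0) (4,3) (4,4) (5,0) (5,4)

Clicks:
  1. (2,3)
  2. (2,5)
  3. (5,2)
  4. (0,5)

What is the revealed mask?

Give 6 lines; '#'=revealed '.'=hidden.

Answer: ....##
....##
...###
......
......
..#...

Derivation:
Click 1 (2,3) count=3: revealed 1 new [(2,3)] -> total=1
Click 2 (2,5) count=1: revealed 1 new [(2,5)] -> total=2
Click 3 (5,2) count=1: revealed 1 new [(5,2)] -> total=3
Click 4 (0,5) count=0: revealed 5 new [(0,4) (0,5) (1,4) (1,5) (2,4)] -> total=8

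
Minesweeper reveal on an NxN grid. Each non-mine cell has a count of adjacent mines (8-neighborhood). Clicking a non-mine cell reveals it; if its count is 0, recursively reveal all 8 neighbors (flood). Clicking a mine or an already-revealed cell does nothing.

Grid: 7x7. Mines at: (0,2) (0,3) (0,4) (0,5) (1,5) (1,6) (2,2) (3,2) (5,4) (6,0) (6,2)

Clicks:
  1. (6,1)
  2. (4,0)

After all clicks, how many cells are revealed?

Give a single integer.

Answer: 13

Derivation:
Click 1 (6,1) count=2: revealed 1 new [(6,1)] -> total=1
Click 2 (4,0) count=0: revealed 12 new [(0,0) (0,1) (1,0) (1,1) (2,0) (2,1) (3,0) (3,1) (4,0) (4,1) (5,0) (5,1)] -> total=13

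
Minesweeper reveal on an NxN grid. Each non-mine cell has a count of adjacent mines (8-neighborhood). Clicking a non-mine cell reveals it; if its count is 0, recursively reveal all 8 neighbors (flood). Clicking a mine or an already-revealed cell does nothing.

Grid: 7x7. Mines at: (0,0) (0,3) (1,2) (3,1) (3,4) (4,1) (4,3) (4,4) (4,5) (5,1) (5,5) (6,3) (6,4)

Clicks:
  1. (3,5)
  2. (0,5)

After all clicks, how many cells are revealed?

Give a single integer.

Click 1 (3,5) count=3: revealed 1 new [(3,5)] -> total=1
Click 2 (0,5) count=0: revealed 10 new [(0,4) (0,5) (0,6) (1,4) (1,5) (1,6) (2,4) (2,5) (2,6) (3,6)] -> total=11

Answer: 11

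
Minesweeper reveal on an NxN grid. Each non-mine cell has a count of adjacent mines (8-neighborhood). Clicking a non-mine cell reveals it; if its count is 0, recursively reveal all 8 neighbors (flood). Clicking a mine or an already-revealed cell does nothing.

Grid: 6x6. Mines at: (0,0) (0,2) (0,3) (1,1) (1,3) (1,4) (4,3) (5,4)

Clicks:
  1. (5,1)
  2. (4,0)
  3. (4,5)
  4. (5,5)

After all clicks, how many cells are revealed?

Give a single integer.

Click 1 (5,1) count=0: revealed 12 new [(2,0) (2,1) (2,2) (3,0) (3,1) (3,2) (4,0) (4,1) (4,2) (5,0) (5,1) (5,2)] -> total=12
Click 2 (4,0) count=0: revealed 0 new [(none)] -> total=12
Click 3 (4,5) count=1: revealed 1 new [(4,5)] -> total=13
Click 4 (5,5) count=1: revealed 1 new [(5,5)] -> total=14

Answer: 14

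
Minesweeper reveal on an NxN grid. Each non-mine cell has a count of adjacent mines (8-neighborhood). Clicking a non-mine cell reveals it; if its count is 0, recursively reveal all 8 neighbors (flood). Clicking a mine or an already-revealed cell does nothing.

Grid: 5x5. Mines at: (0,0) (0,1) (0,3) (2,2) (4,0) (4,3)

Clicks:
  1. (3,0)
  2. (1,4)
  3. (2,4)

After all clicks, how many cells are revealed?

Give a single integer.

Click 1 (3,0) count=1: revealed 1 new [(3,0)] -> total=1
Click 2 (1,4) count=1: revealed 1 new [(1,4)] -> total=2
Click 3 (2,4) count=0: revealed 5 new [(1,3) (2,3) (2,4) (3,3) (3,4)] -> total=7

Answer: 7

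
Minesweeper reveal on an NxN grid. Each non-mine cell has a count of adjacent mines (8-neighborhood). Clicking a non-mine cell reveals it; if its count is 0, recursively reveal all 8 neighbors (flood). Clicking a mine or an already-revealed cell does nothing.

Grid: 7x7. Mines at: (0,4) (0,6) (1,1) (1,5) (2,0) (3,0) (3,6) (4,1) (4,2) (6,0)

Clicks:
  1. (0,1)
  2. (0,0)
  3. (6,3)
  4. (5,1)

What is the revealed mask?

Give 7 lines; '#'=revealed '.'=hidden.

Click 1 (0,1) count=1: revealed 1 new [(0,1)] -> total=1
Click 2 (0,0) count=1: revealed 1 new [(0,0)] -> total=2
Click 3 (6,3) count=0: revealed 27 new [(1,2) (1,3) (1,4) (2,2) (2,3) (2,4) (2,5) (3,2) (3,3) (3,4) (3,5) (4,3) (4,4) (4,5) (4,6) (5,1) (5,2) (5,3) (5,4) (5,5) (5,6) (6,1) (6,2) (6,3) (6,4) (6,5) (6,6)] -> total=29
Click 4 (5,1) count=3: revealed 0 new [(none)] -> total=29

Answer: ##.....
..###..
..####.
..####.
...####
.######
.######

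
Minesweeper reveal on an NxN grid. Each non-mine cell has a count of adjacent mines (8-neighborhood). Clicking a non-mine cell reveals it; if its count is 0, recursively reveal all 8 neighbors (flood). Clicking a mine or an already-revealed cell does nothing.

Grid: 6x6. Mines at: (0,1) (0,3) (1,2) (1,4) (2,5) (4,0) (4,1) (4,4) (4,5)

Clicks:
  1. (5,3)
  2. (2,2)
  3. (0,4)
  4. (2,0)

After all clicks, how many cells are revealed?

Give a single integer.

Answer: 9

Derivation:
Click 1 (5,3) count=1: revealed 1 new [(5,3)] -> total=1
Click 2 (2,2) count=1: revealed 1 new [(2,2)] -> total=2
Click 3 (0,4) count=2: revealed 1 new [(0,4)] -> total=3
Click 4 (2,0) count=0: revealed 6 new [(1,0) (1,1) (2,0) (2,1) (3,0) (3,1)] -> total=9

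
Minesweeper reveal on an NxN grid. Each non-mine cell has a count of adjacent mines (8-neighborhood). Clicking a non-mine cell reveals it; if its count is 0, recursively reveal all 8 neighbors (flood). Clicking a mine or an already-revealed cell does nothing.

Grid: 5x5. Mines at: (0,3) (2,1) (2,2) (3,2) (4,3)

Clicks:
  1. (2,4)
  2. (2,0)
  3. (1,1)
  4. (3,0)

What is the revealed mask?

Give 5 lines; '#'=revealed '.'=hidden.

Click 1 (2,4) count=0: revealed 6 new [(1,3) (1,4) (2,3) (2,4) (3,3) (3,4)] -> total=6
Click 2 (2,0) count=1: revealed 1 new [(2,0)] -> total=7
Click 3 (1,1) count=2: revealed 1 new [(1,1)] -> total=8
Click 4 (3,0) count=1: revealed 1 new [(3,0)] -> total=9

Answer: .....
.#.##
#..##
#..##
.....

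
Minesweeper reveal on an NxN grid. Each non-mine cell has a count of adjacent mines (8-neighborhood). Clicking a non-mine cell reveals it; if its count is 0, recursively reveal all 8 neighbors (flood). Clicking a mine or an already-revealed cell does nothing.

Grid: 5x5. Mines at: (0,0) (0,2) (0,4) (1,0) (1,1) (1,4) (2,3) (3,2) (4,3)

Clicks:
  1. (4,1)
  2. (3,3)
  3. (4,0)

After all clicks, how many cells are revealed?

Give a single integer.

Click 1 (4,1) count=1: revealed 1 new [(4,1)] -> total=1
Click 2 (3,3) count=3: revealed 1 new [(3,3)] -> total=2
Click 3 (4,0) count=0: revealed 5 new [(2,0) (2,1) (3,0) (3,1) (4,0)] -> total=7

Answer: 7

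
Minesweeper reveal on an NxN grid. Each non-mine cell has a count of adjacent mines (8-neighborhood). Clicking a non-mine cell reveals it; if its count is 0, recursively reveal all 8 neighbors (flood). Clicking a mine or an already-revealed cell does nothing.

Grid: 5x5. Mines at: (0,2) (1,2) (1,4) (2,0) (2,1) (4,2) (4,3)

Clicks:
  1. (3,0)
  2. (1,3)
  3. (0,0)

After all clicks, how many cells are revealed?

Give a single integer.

Answer: 6

Derivation:
Click 1 (3,0) count=2: revealed 1 new [(3,0)] -> total=1
Click 2 (1,3) count=3: revealed 1 new [(1,3)] -> total=2
Click 3 (0,0) count=0: revealed 4 new [(0,0) (0,1) (1,0) (1,1)] -> total=6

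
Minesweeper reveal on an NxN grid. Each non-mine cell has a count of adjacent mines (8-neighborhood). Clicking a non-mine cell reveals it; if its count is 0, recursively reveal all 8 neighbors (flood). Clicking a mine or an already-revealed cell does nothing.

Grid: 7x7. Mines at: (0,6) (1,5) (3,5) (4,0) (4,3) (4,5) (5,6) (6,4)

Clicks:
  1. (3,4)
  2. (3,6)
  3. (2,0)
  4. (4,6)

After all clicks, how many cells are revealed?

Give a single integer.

Click 1 (3,4) count=3: revealed 1 new [(3,4)] -> total=1
Click 2 (3,6) count=2: revealed 1 new [(3,6)] -> total=2
Click 3 (2,0) count=0: revealed 19 new [(0,0) (0,1) (0,2) (0,3) (0,4) (1,0) (1,1) (1,2) (1,3) (1,4) (2,0) (2,1) (2,2) (2,3) (2,4) (3,0) (3,1) (3,2) (3,3)] -> total=21
Click 4 (4,6) count=3: revealed 1 new [(4,6)] -> total=22

Answer: 22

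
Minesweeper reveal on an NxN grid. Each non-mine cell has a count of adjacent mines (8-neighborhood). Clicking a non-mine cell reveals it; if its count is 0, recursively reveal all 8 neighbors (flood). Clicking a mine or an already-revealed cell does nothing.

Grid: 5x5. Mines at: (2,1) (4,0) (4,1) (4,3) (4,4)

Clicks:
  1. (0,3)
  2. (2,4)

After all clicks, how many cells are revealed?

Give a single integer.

Click 1 (0,3) count=0: revealed 16 new [(0,0) (0,1) (0,2) (0,3) (0,4) (1,0) (1,1) (1,2) (1,3) (1,4) (2,2) (2,3) (2,4) (3,2) (3,3) (3,4)] -> total=16
Click 2 (2,4) count=0: revealed 0 new [(none)] -> total=16

Answer: 16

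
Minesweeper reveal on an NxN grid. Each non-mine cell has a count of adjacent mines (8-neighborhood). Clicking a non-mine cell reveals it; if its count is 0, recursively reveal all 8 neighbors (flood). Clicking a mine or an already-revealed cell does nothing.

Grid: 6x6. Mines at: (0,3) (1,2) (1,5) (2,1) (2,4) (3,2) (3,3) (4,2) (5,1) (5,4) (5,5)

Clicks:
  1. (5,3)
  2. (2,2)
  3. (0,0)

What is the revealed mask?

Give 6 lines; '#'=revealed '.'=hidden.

Click 1 (5,3) count=2: revealed 1 new [(5,3)] -> total=1
Click 2 (2,2) count=4: revealed 1 new [(2,2)] -> total=2
Click 3 (0,0) count=0: revealed 4 new [(0,0) (0,1) (1,0) (1,1)] -> total=6

Answer: ##....
##....
..#...
......
......
...#..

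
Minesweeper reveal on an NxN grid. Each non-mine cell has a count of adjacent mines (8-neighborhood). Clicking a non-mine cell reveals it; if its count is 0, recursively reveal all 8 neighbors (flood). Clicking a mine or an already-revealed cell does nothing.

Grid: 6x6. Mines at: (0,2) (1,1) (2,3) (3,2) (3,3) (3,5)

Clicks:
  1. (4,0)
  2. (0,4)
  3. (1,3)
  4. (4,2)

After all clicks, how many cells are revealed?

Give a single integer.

Answer: 24

Derivation:
Click 1 (4,0) count=0: revealed 16 new [(2,0) (2,1) (3,0) (3,1) (4,0) (4,1) (4,2) (4,3) (4,4) (4,5) (5,0) (5,1) (5,2) (5,3) (5,4) (5,5)] -> total=16
Click 2 (0,4) count=0: revealed 8 new [(0,3) (0,4) (0,5) (1,3) (1,4) (1,5) (2,4) (2,5)] -> total=24
Click 3 (1,3) count=2: revealed 0 new [(none)] -> total=24
Click 4 (4,2) count=2: revealed 0 new [(none)] -> total=24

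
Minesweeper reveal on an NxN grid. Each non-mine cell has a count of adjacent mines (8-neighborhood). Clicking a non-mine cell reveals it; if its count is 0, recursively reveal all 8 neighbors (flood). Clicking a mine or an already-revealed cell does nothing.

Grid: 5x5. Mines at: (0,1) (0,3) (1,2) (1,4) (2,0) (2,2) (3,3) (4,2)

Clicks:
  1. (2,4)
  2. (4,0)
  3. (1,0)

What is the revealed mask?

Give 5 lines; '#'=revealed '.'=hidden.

Click 1 (2,4) count=2: revealed 1 new [(2,4)] -> total=1
Click 2 (4,0) count=0: revealed 4 new [(3,0) (3,1) (4,0) (4,1)] -> total=5
Click 3 (1,0) count=2: revealed 1 new [(1,0)] -> total=6

Answer: .....
#....
....#
##...
##...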